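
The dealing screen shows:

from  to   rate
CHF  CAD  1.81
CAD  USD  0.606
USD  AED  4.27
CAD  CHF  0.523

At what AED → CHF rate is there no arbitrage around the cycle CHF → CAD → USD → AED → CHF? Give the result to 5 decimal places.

Known legs of the cycle: 1.81 × 0.606 × 4.27 = 4.6835922
For no arbitrage the full-cycle product must be 1, so the missing rate is 1 / 4.6835922 ≈ 0.2135113.

0.21351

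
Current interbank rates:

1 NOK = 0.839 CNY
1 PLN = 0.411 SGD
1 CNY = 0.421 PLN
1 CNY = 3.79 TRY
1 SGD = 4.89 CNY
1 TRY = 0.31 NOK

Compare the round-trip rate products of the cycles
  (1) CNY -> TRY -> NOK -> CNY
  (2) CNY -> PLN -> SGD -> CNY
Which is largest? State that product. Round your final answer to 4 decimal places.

0.9857

(1) 3.79 × 0.31 × 0.839 = 0.98574
(2) 0.421 × 0.411 × 4.89 = 0.84612
Highest is cycle (1) at 0.9857 (≤1, no arbitrage).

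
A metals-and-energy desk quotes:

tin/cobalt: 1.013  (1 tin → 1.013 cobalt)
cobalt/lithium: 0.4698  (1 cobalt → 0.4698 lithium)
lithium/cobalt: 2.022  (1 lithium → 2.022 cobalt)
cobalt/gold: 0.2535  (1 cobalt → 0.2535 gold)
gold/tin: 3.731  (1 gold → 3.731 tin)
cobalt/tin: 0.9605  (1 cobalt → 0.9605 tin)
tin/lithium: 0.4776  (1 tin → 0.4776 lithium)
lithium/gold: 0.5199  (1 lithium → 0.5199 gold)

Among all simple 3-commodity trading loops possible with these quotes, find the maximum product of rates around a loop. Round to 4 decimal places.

cobalt→gold→tin→cobalt: 0.2535 × 3.731 × 1.013 = 0.95810
lithium→cobalt→tin→lithium: 2.022 × 0.9605 × 0.4776 = 0.92756
lithium→gold→tin→lithium: 0.5199 × 3.731 × 0.4776 = 0.92642
Maximum is cobalt→gold→tin→cobalt at 0.9581; no arbitrage — every cycle loses value.

0.9581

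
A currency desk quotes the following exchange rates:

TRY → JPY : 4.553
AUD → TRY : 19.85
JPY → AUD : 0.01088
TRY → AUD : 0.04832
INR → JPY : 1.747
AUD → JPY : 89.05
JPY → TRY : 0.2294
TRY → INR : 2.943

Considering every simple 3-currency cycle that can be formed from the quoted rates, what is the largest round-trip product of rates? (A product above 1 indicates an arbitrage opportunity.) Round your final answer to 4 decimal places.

1.1794

JPY→TRY→INR→JPY: 0.2294 × 2.943 × 1.747 = 1.17944
AUD→JPY→TRY→AUD: 89.05 × 0.2294 × 0.04832 = 0.98708
AUD→TRY→JPY→AUD: 19.85 × 4.553 × 0.01088 = 0.98330
Maximum is JPY→TRY→INR→JPY at 1.1794; arbitrage exists.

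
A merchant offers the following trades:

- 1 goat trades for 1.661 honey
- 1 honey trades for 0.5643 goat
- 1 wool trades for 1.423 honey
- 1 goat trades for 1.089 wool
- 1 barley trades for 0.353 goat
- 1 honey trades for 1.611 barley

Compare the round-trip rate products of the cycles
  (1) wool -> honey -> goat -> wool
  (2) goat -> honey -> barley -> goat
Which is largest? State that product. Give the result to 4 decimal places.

(1) 1.423 × 0.5643 × 1.089 = 0.87447
(2) 1.661 × 1.611 × 0.353 = 0.94458
Highest is cycle (2) at 0.9446 (≤1, no arbitrage).

0.9446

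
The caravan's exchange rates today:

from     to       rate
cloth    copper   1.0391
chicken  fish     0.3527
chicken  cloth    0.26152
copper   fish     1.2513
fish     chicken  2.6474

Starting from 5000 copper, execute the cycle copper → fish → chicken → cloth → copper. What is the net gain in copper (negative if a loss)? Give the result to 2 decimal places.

5000 copper × 1.2513 = 6256.5 fish
6256.5 fish × 2.6474 = 16563.4581 chicken
16563.4581 chicken × 0.26152 = 4331.675562312 cloth
4331.675562312 cloth × 1.0391 = 4501.0440767983992 copper
Net change: 4501.0440767983992 − 5000 = -498.9559232016008 copper

-498.96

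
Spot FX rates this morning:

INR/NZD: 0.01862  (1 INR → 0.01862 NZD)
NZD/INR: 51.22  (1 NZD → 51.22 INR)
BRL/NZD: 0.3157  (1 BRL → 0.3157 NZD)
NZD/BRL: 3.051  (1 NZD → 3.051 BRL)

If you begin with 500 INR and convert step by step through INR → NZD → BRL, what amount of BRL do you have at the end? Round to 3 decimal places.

28.405

500 INR × 0.01862 = 9.31 NZD
9.31 NZD × 3.051 = 28.40481 BRL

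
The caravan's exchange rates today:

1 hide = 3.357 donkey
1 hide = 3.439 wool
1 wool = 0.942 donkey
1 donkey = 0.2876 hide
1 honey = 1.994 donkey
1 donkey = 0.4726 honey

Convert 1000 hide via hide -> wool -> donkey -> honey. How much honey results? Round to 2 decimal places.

1531.01

1000 hide × 3.439 = 3439 wool
3439 wool × 0.942 = 3239.538 donkey
3239.538 donkey × 0.4726 = 1531.0056588 honey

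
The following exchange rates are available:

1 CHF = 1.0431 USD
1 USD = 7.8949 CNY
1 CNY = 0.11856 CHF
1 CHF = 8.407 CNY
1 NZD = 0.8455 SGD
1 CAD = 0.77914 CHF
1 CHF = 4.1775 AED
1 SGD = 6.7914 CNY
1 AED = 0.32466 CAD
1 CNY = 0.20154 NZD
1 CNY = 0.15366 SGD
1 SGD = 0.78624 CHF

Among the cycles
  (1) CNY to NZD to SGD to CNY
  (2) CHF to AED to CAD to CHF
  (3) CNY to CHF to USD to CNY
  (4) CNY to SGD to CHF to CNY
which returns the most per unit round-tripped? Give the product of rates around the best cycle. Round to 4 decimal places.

(1) 0.20154 × 0.8455 × 6.7914 = 1.15727
(2) 4.1775 × 0.32466 × 0.77914 = 1.05672
(3) 0.11856 × 1.0431 × 7.8949 = 0.97636
(4) 0.15366 × 0.78624 × 8.407 = 1.01568
Highest is cycle (1) at 1.1573 (>1, arbitrage).

1.1573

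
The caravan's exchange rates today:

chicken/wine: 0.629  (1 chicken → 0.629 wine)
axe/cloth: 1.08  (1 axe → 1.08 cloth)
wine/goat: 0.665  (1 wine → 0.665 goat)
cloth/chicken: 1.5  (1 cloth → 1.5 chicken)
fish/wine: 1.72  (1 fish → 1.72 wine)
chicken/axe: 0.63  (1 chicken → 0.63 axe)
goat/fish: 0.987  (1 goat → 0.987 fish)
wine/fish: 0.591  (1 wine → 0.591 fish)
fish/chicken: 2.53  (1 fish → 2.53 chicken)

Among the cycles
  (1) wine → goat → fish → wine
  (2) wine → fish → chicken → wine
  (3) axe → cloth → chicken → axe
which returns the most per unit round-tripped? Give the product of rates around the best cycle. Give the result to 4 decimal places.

(1) 0.665 × 0.987 × 1.72 = 1.12893
(2) 0.591 × 2.53 × 0.629 = 0.94050
(3) 1.08 × 1.5 × 0.63 = 1.02060
Highest is cycle (1) at 1.1289 (>1, arbitrage).

1.1289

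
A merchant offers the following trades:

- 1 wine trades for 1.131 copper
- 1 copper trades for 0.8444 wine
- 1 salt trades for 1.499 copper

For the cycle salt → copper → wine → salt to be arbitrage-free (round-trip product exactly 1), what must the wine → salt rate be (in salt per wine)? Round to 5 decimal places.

0.79004

Known legs of the cycle: 1.499 × 0.8444 = 1.2657556
For no arbitrage the full-cycle product must be 1, so the missing rate is 1 / 1.2657556 ≈ 0.7900419.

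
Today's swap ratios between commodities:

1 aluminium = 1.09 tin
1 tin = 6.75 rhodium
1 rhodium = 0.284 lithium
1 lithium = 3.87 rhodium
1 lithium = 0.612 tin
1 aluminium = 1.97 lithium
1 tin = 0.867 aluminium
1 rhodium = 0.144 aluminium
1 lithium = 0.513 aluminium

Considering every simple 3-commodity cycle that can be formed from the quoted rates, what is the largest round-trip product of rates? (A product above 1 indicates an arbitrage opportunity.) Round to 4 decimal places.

tin→rhodium→lithium→tin: 6.75 × 0.284 × 0.612 = 1.17320
lithium→rhodium→aluminium→lithium: 3.87 × 0.144 × 1.97 = 1.09784
tin→rhodium→aluminium→tin: 6.75 × 0.144 × 1.09 = 1.05948
tin→aluminium→lithium→tin: 0.867 × 1.97 × 0.612 = 1.04529
Maximum is tin→rhodium→lithium→tin at 1.1732; arbitrage exists.

1.1732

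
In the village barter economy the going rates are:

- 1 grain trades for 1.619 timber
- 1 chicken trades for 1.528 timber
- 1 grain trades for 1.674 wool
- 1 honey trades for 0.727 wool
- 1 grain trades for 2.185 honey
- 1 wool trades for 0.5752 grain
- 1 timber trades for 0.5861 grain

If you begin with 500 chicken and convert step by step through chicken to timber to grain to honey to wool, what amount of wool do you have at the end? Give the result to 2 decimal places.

711.30

500 chicken × 1.528 = 764 timber
764 timber × 0.5861 = 447.7804 grain
447.7804 grain × 2.185 = 978.400174 honey
978.400174 honey × 0.727 = 711.296926498 wool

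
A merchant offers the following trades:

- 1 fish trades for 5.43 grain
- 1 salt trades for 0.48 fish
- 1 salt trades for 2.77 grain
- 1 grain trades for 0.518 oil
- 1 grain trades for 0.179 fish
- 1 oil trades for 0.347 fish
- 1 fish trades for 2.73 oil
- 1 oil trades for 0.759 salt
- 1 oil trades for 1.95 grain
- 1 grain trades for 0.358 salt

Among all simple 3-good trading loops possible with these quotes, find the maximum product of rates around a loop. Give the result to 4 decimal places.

1.0891

oil→salt→grain→oil: 0.759 × 2.77 × 0.518 = 1.08906
oil→salt→fish→oil: 0.759 × 0.48 × 2.73 = 0.99459
oil→fish→grain→oil: 0.347 × 5.43 × 0.518 = 0.97602
oil→grain→fish→oil: 1.95 × 0.179 × 2.73 = 0.95291
grain→salt→fish→grain: 0.358 × 0.48 × 5.43 = 0.93309
Maximum is oil→salt→grain→oil at 1.0891; arbitrage exists.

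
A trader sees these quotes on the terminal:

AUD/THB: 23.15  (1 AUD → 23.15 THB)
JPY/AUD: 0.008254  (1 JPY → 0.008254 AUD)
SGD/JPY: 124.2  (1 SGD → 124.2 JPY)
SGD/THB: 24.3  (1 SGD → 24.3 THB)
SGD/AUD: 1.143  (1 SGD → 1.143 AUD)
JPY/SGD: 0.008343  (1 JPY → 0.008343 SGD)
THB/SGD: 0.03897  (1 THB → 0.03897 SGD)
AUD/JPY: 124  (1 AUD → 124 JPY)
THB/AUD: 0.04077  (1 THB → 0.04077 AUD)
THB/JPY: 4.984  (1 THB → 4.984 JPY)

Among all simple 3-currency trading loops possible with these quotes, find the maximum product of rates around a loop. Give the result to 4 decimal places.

SGD→AUD→JPY→SGD: 1.143 × 124 × 0.008343 = 1.18247
SGD→AUD→THB→SGD: 1.143 × 23.15 × 0.03897 = 1.03116
SGD→THB→JPY→SGD: 24.3 × 4.984 × 0.008343 = 1.01043
JPY→AUD→THB→JPY: 0.008254 × 23.15 × 4.984 = 0.95234
Maximum is SGD→AUD→JPY→SGD at 1.1825; arbitrage exists.

1.1825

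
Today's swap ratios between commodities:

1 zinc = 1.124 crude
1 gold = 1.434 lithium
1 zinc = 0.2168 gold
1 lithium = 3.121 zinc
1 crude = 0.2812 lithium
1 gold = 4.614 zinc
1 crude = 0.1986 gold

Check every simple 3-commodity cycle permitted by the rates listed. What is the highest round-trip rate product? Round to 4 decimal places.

zinc→crude→gold→zinc: 1.124 × 0.1986 × 4.614 = 1.02997
lithium→zinc→crude→lithium: 3.121 × 1.124 × 0.2812 = 0.98645
lithium→zinc→gold→lithium: 3.121 × 0.2168 × 1.434 = 0.97029
Maximum is zinc→crude→gold→zinc at 1.0300; arbitrage exists.

1.0300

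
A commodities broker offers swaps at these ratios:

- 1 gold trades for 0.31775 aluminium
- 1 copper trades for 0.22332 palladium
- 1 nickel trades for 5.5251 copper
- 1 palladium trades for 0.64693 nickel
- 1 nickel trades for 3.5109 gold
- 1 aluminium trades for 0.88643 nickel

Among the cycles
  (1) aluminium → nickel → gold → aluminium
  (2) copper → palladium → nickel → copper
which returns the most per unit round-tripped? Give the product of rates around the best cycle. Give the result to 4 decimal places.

0.9889

(1) 0.88643 × 3.5109 × 0.31775 = 0.98889
(2) 0.22332 × 0.64693 × 5.5251 = 0.79822
Highest is cycle (1) at 0.9889 (≤1, no arbitrage).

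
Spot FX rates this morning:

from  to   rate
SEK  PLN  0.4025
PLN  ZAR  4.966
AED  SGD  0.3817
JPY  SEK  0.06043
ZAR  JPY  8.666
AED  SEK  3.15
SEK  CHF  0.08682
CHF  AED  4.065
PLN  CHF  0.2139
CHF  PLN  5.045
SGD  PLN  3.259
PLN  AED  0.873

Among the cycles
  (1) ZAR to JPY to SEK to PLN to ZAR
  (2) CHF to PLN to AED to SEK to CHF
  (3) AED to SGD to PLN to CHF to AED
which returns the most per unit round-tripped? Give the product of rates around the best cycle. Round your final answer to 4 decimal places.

1.2045

(1) 8.666 × 0.06043 × 0.4025 × 4.966 = 1.04675
(2) 5.045 × 0.873 × 3.15 × 0.08682 = 1.20450
(3) 0.3817 × 3.259 × 0.2139 × 4.065 = 1.08163
Highest is cycle (2) at 1.2045 (>1, arbitrage).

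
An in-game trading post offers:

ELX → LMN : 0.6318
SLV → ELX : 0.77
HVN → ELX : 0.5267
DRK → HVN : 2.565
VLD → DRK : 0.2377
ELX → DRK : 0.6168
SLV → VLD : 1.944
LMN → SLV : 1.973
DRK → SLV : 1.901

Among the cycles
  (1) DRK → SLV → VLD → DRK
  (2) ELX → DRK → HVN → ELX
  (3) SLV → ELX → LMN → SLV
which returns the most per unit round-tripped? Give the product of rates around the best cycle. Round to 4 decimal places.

0.9598

(1) 1.901 × 1.944 × 0.2377 = 0.87843
(2) 0.6168 × 2.565 × 0.5267 = 0.83329
(3) 0.77 × 0.6318 × 1.973 = 0.95984
Highest is cycle (3) at 0.9598 (≤1, no arbitrage).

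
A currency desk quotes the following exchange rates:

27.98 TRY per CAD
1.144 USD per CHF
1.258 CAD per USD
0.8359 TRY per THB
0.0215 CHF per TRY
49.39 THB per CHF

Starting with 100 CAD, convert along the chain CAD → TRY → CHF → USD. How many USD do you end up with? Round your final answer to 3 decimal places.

68.820

100 CAD × 27.98 = 2798 TRY
2798 TRY × 0.0215 = 60.157 CHF
60.157 CHF × 1.144 = 68.819608 USD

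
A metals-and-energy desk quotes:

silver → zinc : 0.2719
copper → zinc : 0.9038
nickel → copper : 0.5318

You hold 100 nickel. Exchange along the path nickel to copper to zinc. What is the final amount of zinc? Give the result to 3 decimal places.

100 nickel × 0.5318 = 53.18 copper
53.18 copper × 0.9038 = 48.064084 zinc

48.064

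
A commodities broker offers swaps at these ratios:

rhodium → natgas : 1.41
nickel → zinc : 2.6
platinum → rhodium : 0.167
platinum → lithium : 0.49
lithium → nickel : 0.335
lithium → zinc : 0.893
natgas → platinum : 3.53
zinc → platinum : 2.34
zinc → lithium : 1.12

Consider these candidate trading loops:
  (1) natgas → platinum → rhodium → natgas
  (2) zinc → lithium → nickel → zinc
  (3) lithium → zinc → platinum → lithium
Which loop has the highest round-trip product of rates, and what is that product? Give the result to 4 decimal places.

1.0239

(1) 3.53 × 0.167 × 1.41 = 0.83121
(2) 1.12 × 0.335 × 2.6 = 0.97552
(3) 0.893 × 2.34 × 0.49 = 1.02391
Highest is cycle (3) at 1.0239 (>1, arbitrage).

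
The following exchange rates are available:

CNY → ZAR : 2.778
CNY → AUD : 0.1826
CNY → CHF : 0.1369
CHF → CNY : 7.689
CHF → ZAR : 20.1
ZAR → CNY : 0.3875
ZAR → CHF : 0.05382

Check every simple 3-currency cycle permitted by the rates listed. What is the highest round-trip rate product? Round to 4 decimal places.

1.1496

CNY→ZAR→CHF→CNY: 2.778 × 0.05382 × 7.689 = 1.14960
CNY→CHF→ZAR→CNY: 0.1369 × 20.1 × 0.3875 = 1.06628
Maximum is CNY→ZAR→CHF→CNY at 1.1496; arbitrage exists.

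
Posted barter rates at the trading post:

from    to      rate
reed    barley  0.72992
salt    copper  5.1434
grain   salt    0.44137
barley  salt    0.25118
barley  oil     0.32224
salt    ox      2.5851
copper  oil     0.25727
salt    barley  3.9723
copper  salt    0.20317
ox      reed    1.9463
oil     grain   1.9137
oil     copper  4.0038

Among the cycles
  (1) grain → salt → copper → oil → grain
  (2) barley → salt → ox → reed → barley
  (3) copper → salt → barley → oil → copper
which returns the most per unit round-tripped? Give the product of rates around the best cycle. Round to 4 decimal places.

(1) 0.44137 × 5.1434 × 0.25727 × 1.9137 = 1.11768
(2) 0.25118 × 2.5851 × 1.9463 × 0.72992 = 0.92246
(3) 0.20317 × 3.9723 × 0.32224 × 4.0038 = 1.04125
Highest is cycle (1) at 1.1177 (>1, arbitrage).

1.1177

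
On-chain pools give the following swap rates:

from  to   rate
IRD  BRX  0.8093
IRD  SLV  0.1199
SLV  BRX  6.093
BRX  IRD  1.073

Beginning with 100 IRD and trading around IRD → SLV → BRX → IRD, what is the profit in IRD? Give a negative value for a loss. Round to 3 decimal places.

-21.612

100 IRD × 0.1199 = 11.99 SLV
11.99 SLV × 6.093 = 73.05507 BRX
73.05507 BRX × 1.073 = 78.38809011 IRD
Net change: 78.38809011 − 100 = -21.61190989 IRD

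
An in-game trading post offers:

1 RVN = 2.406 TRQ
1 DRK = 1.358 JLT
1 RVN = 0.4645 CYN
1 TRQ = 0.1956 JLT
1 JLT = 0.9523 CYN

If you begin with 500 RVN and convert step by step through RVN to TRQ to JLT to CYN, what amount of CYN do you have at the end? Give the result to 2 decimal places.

500 RVN × 2.406 = 1203 TRQ
1203 TRQ × 0.1956 = 235.3068 JLT
235.3068 JLT × 0.9523 = 224.08266564 CYN

224.08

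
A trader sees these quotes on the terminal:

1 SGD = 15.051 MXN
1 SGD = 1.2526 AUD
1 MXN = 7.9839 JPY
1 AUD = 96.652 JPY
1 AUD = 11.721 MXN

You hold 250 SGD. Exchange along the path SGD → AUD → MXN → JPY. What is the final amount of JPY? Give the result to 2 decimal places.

29304.36

250 SGD × 1.2526 = 313.15 AUD
313.15 AUD × 11.721 = 3670.43115 MXN
3670.43115 MXN × 7.9839 = 29304.355258485 JPY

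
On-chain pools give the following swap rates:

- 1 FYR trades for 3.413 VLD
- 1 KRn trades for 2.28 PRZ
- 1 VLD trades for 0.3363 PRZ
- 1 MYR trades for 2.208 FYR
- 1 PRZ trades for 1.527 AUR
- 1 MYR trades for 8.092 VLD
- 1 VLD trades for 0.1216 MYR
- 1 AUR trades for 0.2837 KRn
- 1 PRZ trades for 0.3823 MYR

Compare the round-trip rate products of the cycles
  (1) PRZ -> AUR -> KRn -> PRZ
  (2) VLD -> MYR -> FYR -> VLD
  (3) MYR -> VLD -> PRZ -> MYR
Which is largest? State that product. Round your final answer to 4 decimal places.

(1) 1.527 × 0.2837 × 2.28 = 0.98772
(2) 0.1216 × 2.208 × 3.413 = 0.91637
(3) 8.092 × 0.3363 × 0.3823 = 1.04037
Highest is cycle (3) at 1.0404 (>1, arbitrage).

1.0404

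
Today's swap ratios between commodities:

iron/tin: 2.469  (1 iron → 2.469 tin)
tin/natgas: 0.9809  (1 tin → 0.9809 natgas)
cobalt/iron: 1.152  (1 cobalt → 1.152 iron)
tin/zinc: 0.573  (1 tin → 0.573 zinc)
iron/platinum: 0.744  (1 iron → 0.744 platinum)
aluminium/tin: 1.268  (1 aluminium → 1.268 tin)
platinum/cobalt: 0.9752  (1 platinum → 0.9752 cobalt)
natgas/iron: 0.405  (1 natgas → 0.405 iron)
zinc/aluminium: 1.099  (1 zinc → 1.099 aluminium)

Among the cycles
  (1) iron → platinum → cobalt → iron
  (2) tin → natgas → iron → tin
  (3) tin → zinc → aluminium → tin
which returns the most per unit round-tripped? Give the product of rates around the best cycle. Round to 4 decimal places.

(1) 0.744 × 0.9752 × 1.152 = 0.83583
(2) 0.9809 × 0.405 × 2.469 = 0.98085
(3) 0.573 × 1.099 × 1.268 = 0.79849
Highest is cycle (2) at 0.9808 (≤1, no arbitrage).

0.9808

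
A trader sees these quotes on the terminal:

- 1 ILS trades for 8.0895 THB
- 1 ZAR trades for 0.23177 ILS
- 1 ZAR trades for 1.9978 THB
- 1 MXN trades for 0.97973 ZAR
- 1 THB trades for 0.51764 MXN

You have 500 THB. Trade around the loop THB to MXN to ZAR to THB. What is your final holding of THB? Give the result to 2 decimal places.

500 THB × 0.51764 = 258.82 MXN
258.82 MXN × 0.97973 = 253.5737186 ZAR
253.5737186 ZAR × 1.9978 = 506.58957501908 THB

506.59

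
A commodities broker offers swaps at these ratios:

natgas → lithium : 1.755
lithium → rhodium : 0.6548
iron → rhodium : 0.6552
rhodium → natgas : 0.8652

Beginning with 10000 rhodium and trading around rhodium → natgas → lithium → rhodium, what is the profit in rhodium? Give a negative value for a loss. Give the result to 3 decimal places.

-57.347

10000 rhodium × 0.8652 = 8652 natgas
8652 natgas × 1.755 = 15184.26 lithium
15184.26 lithium × 0.6548 = 9942.653448 rhodium
Net change: 9942.653448 − 10000 = -57.346552 rhodium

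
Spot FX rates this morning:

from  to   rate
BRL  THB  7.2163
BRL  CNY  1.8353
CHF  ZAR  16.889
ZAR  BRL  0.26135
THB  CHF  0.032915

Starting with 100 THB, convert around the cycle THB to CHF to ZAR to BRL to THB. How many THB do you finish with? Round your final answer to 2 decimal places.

104.84

100 THB × 0.032915 = 3.2915 CHF
3.2915 CHF × 16.889 = 55.5901435 ZAR
55.5901435 ZAR × 0.26135 = 14.528484003725 BRL
14.528484003725 BRL × 7.2163 = 104.8418991160807175 THB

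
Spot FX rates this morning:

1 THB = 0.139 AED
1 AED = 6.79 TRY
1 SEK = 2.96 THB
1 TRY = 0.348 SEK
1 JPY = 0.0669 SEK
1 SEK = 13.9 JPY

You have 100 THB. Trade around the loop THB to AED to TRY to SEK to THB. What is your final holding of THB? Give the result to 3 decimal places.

100 THB × 0.139 = 13.9 AED
13.9 AED × 6.79 = 94.381 TRY
94.381 TRY × 0.348 = 32.844588 SEK
32.844588 SEK × 2.96 = 97.21998048 THB

97.220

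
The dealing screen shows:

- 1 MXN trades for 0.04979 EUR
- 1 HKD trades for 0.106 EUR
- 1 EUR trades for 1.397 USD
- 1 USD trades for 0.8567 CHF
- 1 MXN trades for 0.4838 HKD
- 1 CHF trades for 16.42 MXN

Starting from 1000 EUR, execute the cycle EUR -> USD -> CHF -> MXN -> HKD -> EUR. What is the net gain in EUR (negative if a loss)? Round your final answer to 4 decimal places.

7.7900

1000 EUR × 1.397 = 1397 USD
1397 USD × 0.8567 = 1196.8099 CHF
1196.8099 CHF × 16.42 = 19651.618558 MXN
19651.618558 MXN × 0.4838 = 9507.4530583604 HKD
9507.4530583604 HKD × 0.106 = 1007.7900241862024 EUR
Net change: 1007.7900241862024 − 1000 = 7.7900241862024 EUR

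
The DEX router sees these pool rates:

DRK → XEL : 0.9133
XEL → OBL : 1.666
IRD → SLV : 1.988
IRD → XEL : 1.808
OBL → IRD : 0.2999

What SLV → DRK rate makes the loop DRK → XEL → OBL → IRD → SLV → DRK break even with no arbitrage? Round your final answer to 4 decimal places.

Known legs of the cycle: 0.9133 × 1.666 × 0.2999 × 1.988 = 0.90715458622936
For no arbitrage the full-cycle product must be 1, so the missing rate is 1 / 0.90715458622936 ≈ 1.102348.

1.1023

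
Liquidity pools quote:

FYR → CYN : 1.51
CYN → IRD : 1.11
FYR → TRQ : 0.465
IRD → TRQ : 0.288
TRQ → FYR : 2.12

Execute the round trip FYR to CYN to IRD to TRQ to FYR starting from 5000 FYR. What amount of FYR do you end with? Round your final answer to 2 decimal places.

5000 FYR × 1.51 = 7550 CYN
7550 CYN × 1.11 = 8380.5 IRD
8380.5 IRD × 0.288 = 2413.584 TRQ
2413.584 TRQ × 2.12 = 5116.79808 FYR

5116.80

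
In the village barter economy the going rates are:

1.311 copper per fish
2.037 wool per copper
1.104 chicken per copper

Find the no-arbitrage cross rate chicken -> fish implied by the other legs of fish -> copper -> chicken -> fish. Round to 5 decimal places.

0.69092

Known legs of the cycle: 1.311 × 1.104 = 1.447344
For no arbitrage the full-cycle product must be 1, so the missing rate is 1 / 1.447344 ≈ 0.6909207.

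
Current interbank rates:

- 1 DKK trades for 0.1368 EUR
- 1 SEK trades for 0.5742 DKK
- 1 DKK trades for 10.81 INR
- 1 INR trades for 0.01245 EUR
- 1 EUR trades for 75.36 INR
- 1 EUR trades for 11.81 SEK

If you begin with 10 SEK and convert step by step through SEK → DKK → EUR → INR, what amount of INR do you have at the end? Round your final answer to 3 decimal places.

59.196

10 SEK × 0.5742 = 5.742 DKK
5.742 DKK × 0.1368 = 0.7855056 EUR
0.7855056 EUR × 75.36 = 59.195702016 INR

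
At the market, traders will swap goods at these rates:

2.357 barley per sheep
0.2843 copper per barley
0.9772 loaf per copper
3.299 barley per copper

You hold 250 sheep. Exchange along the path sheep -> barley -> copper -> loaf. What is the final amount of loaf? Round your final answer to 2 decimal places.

163.70

250 sheep × 2.357 = 589.25 barley
589.25 barley × 0.2843 = 167.523775 copper
167.523775 copper × 0.9772 = 163.70423293 loaf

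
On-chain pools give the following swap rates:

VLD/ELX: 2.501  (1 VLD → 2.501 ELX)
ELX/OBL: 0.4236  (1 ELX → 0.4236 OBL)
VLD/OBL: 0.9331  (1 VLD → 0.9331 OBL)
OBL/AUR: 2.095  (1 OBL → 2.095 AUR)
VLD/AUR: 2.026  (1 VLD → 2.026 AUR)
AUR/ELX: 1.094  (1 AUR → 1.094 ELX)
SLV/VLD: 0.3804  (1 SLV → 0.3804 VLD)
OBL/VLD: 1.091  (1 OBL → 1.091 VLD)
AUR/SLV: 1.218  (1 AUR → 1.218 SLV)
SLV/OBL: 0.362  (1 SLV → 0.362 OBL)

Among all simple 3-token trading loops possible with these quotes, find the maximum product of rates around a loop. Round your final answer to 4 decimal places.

1.1558

ELX→OBL→VLD→ELX: 0.4236 × 1.091 × 2.501 = 1.15583
AUR→ELX→OBL→AUR: 1.094 × 0.4236 × 2.095 = 0.97086
AUR→SLV→VLD→AUR: 1.218 × 0.3804 × 2.026 = 0.93870
AUR→SLV→OBL→AUR: 1.218 × 0.362 × 2.095 = 0.92372
Maximum is ELX→OBL→VLD→ELX at 1.1558; arbitrage exists.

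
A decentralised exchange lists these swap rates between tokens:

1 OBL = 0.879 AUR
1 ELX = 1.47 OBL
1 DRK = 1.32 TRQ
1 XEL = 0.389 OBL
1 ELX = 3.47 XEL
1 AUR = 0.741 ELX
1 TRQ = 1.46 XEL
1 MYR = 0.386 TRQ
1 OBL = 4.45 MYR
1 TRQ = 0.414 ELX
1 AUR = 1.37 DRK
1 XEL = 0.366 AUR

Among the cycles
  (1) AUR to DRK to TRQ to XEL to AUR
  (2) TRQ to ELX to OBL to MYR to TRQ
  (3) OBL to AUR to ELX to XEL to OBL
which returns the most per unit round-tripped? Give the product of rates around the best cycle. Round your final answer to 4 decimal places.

1.0454

(1) 1.37 × 1.32 × 1.46 × 0.366 = 0.96634
(2) 0.414 × 1.47 × 4.45 × 0.386 = 1.04536
(3) 0.879 × 0.741 × 3.47 × 0.389 = 0.87920
Highest is cycle (2) at 1.0454 (>1, arbitrage).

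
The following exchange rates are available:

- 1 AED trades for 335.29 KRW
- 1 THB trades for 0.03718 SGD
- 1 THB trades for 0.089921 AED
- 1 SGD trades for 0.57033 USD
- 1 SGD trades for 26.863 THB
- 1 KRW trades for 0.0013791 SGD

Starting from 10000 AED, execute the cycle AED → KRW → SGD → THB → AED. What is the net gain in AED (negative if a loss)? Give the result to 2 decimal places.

10000 AED × 335.29 = 3352900 KRW
3352900 KRW × 0.0013791 = 4623.98439 SGD
4623.98439 SGD × 26.863 = 124214.09266857 THB
124214.09266857 THB × 0.089921 = 11169.45542685048297 AED
Net change: 11169.45542685048297 − 10000 = 1169.45542685048297 AED

1169.46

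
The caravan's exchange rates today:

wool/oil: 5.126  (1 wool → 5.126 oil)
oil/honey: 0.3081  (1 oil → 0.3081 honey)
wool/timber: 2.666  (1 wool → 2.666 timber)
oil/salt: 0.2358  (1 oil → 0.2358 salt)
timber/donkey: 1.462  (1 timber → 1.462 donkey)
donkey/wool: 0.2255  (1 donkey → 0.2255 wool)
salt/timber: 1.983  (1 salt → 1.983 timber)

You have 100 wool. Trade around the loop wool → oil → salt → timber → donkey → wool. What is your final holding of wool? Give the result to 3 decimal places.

79.020

100 wool × 5.126 = 512.6 oil
512.6 oil × 0.2358 = 120.87108 salt
120.87108 salt × 1.983 = 239.68735164 timber
239.68735164 timber × 1.462 = 350.42290809768 donkey
350.42290809768 donkey × 0.2255 = 79.02036577602684 wool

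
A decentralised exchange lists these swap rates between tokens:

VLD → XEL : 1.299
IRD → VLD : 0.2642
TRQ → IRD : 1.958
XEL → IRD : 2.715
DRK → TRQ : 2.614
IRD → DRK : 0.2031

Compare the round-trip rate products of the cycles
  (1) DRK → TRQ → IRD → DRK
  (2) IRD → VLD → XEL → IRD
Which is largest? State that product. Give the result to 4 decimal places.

(1) 2.614 × 1.958 × 0.2031 = 1.03951
(2) 0.2642 × 1.299 × 2.715 = 0.93178
Highest is cycle (1) at 1.0395 (>1, arbitrage).

1.0395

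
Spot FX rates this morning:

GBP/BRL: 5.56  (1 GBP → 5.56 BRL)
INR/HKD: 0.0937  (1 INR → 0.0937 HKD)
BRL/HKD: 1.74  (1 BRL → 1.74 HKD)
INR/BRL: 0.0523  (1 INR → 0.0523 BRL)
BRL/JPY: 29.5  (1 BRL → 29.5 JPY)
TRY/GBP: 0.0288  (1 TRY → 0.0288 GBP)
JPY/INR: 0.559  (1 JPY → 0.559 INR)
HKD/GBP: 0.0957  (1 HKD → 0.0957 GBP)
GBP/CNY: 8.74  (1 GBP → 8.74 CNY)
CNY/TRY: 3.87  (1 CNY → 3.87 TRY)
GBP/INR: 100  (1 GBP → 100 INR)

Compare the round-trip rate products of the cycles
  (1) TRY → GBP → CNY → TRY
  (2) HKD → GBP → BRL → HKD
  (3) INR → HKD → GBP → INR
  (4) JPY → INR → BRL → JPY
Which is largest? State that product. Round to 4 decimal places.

0.9741

(1) 0.0288 × 8.74 × 3.87 = 0.97413
(2) 0.0957 × 5.56 × 1.74 = 0.92584
(3) 0.0937 × 0.0957 × 100 = 0.89671
(4) 0.559 × 0.0523 × 29.5 = 0.86245
Highest is cycle (1) at 0.9741 (≤1, no arbitrage).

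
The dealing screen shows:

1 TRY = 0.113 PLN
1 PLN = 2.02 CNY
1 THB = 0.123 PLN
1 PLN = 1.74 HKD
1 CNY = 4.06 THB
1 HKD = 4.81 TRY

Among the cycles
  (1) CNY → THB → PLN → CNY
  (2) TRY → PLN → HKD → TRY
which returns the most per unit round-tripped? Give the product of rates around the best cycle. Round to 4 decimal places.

(1) 4.06 × 0.123 × 2.02 = 1.00875
(2) 0.113 × 1.74 × 4.81 = 0.94574
Highest is cycle (1) at 1.0087 (>1, arbitrage).

1.0087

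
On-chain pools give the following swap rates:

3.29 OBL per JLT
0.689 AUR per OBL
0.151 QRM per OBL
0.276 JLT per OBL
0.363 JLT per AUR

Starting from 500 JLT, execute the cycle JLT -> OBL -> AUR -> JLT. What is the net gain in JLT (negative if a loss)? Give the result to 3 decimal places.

-88.574

500 JLT × 3.29 = 1645 OBL
1645 OBL × 0.689 = 1133.405 AUR
1133.405 AUR × 0.363 = 411.426015 JLT
Net change: 411.426015 − 500 = -88.573985 JLT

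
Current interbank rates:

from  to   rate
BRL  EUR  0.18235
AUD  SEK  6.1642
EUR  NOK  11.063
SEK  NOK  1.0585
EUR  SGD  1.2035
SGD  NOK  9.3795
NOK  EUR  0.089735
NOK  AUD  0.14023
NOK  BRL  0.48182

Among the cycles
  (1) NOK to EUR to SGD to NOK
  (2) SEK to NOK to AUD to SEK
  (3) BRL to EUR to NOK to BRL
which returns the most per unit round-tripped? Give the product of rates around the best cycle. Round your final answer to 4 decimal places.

1.0129

(1) 0.089735 × 1.2035 × 9.3795 = 1.01295
(2) 1.0585 × 0.14023 × 6.1642 = 0.91497
(3) 0.18235 × 11.063 × 0.48182 = 0.97199
Highest is cycle (1) at 1.0129 (>1, arbitrage).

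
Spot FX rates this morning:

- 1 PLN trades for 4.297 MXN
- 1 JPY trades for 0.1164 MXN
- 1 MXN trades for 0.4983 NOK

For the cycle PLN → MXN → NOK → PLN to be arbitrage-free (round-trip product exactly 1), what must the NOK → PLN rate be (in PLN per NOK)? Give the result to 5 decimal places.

0.46703

Known legs of the cycle: 4.297 × 0.4983 = 2.1411951
For no arbitrage the full-cycle product must be 1, so the missing rate is 1 / 2.1411951 ≈ 0.4670289.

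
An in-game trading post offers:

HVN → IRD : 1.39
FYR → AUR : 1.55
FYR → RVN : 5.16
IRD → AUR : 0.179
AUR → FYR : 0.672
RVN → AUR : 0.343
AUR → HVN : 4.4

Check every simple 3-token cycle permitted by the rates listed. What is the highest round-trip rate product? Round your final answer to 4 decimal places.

1.1894

RVN→AUR→FYR→RVN: 0.343 × 0.672 × 5.16 = 1.18936
HVN→IRD→AUR→HVN: 1.39 × 0.179 × 4.4 = 1.09476
Maximum is RVN→AUR→FYR→RVN at 1.1894; arbitrage exists.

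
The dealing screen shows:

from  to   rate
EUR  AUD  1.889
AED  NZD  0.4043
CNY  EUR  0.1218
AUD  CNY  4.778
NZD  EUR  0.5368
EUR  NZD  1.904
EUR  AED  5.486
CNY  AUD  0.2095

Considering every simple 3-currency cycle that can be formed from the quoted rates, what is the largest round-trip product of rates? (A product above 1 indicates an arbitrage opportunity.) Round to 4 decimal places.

NZD→EUR→AED→NZD: 0.5368 × 5.486 × 0.4043 = 1.19062
AUD→CNY→EUR→AUD: 4.778 × 0.1218 × 1.889 = 1.09932
Maximum is NZD→EUR→AED→NZD at 1.1906; arbitrage exists.

1.1906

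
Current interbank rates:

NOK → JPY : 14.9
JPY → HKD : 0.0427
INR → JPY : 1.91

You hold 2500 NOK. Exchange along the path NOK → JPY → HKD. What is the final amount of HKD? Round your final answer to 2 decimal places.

1590.58

2500 NOK × 14.9 = 37250 JPY
37250 JPY × 0.0427 = 1590.575 HKD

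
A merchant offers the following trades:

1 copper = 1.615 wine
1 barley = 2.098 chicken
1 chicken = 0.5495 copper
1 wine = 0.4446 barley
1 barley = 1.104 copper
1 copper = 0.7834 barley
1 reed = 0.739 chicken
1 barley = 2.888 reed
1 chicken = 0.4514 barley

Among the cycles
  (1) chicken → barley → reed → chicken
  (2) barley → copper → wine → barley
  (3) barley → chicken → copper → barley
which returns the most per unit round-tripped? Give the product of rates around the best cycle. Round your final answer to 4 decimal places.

(1) 0.4514 × 2.888 × 0.739 = 0.96339
(2) 1.104 × 1.615 × 0.4446 = 0.79270
(3) 2.098 × 0.5495 × 0.7834 = 0.90314
Highest is cycle (1) at 0.9634 (≤1, no arbitrage).

0.9634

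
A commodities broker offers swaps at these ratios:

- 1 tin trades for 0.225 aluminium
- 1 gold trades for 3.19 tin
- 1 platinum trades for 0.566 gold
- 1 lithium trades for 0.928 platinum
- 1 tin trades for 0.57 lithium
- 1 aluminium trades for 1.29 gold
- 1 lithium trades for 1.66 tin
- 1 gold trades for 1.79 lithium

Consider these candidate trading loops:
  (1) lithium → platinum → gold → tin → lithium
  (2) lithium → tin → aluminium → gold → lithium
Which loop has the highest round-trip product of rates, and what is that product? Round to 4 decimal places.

(1) 0.928 × 0.566 × 3.19 × 0.57 = 0.95506
(2) 1.66 × 0.225 × 1.29 × 1.79 = 0.86245
Highest is cycle (1) at 0.9551 (≤1, no arbitrage).

0.9551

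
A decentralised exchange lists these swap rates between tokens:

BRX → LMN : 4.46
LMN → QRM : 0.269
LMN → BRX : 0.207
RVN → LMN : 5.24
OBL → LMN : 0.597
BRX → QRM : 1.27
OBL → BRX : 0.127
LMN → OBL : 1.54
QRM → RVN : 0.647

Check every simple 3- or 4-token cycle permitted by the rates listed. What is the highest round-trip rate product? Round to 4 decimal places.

0.9120

QRM→RVN→LMN→QRM: 0.647 × 5.24 × 0.269 = 0.91199
QRM→RVN→LMN→BRX→QRM: 0.647 × 5.24 × 0.207 × 1.27 = 0.89127
OBL→BRX→LMN→OBL: 0.127 × 4.46 × 1.54 = 0.87229
Maximum is QRM→RVN→LMN→QRM at 0.9120; no arbitrage — every cycle loses value.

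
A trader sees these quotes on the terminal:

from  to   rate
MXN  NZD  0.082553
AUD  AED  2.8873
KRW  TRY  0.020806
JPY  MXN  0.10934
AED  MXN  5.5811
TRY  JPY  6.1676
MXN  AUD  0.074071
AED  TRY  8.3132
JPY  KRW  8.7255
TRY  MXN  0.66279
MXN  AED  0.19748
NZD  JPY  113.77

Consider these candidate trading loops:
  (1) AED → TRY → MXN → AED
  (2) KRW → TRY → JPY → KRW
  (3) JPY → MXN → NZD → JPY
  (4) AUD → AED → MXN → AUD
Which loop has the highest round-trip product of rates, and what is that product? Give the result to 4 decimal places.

(1) 8.3132 × 0.66279 × 0.19748 = 1.08810
(2) 0.020806 × 6.1676 × 8.7255 = 1.11968
(3) 0.10934 × 0.082553 × 113.77 = 1.02693
(4) 2.8873 × 5.5811 × 0.074071 = 1.19360
Highest is cycle (4) at 1.1936 (>1, arbitrage).

1.1936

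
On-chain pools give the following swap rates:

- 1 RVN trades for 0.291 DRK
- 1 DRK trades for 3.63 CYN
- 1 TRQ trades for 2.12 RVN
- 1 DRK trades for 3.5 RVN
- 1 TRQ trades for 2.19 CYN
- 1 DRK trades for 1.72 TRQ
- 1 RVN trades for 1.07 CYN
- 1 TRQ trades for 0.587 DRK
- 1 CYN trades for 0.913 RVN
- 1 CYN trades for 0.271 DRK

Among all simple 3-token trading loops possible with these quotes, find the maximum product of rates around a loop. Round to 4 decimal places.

TRQ→RVN→DRK→TRQ: 2.12 × 0.291 × 1.72 = 1.06110
TRQ→CYN→DRK→TRQ: 2.19 × 0.271 × 1.72 = 1.02080
RVN→CYN→DRK→RVN: 1.07 × 0.271 × 3.5 = 1.01490
RVN→DRK→CYN→RVN: 0.291 × 3.63 × 0.913 = 0.96443
Maximum is TRQ→RVN→DRK→TRQ at 1.0611; arbitrage exists.

1.0611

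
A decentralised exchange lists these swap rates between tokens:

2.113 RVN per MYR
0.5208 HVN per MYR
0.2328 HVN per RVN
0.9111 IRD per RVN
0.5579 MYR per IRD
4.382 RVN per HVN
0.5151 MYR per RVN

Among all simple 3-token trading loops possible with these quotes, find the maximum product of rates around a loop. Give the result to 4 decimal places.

MYR→HVN→RVN→MYR: 0.5208 × 4.382 × 0.5151 = 1.17553
IRD→MYR→RVN→IRD: 0.5579 × 2.113 × 0.9111 = 1.07404
Maximum is MYR→HVN→RVN→MYR at 1.1755; arbitrage exists.

1.1755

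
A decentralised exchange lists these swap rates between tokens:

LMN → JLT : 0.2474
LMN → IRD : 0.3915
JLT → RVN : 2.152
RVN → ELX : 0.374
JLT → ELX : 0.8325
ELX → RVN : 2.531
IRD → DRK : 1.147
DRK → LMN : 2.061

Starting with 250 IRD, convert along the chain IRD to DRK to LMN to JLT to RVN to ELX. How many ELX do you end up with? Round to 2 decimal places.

117.68

250 IRD × 1.147 = 286.75 DRK
286.75 DRK × 2.061 = 590.99175 LMN
590.99175 LMN × 0.2474 = 146.21135895 JLT
146.21135895 JLT × 2.152 = 314.6468444604 RVN
314.6468444604 RVN × 0.374 = 117.6779198281896 ELX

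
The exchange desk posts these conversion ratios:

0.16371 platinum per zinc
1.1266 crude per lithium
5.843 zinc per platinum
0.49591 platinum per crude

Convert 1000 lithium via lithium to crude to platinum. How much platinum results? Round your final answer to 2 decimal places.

1000 lithium × 1.1266 = 1126.6 crude
1126.6 crude × 0.49591 = 558.692206 platinum

558.69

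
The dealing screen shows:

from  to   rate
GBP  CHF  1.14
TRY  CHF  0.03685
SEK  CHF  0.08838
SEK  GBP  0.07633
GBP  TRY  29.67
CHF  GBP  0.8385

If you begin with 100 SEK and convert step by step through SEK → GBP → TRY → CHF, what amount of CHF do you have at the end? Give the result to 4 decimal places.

8.3455

100 SEK × 0.07633 = 7.633 GBP
7.633 GBP × 29.67 = 226.47111 TRY
226.47111 TRY × 0.03685 = 8.3454604035 CHF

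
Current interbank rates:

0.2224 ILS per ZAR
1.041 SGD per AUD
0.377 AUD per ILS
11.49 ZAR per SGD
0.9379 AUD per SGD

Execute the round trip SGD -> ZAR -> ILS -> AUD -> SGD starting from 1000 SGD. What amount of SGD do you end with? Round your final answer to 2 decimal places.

1002.88

1000 SGD × 11.49 = 11490 ZAR
11490 ZAR × 0.2224 = 2555.376 ILS
2555.376 ILS × 0.377 = 963.376752 AUD
963.376752 AUD × 1.041 = 1002.875198832 SGD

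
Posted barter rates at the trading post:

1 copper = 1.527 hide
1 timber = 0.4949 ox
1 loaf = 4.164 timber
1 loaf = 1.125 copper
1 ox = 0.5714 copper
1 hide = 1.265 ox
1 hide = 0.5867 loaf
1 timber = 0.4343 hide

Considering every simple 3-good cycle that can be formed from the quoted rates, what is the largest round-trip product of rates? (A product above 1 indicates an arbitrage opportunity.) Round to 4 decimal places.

1.1037

hide→ox→copper→hide: 1.265 × 0.5714 × 1.527 = 1.10375
hide→loaf→timber→hide: 0.5867 × 4.164 × 0.4343 = 1.06100
hide→loaf→copper→hide: 0.5867 × 1.125 × 1.527 = 1.00788
Maximum is hide→ox→copper→hide at 1.1037; arbitrage exists.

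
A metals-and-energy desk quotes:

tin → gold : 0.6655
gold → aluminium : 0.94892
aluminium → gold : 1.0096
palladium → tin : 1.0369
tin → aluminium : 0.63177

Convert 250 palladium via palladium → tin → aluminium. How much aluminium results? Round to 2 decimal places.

250 palladium × 1.0369 = 259.225 tin
259.225 tin × 0.63177 = 163.77057825 aluminium

163.77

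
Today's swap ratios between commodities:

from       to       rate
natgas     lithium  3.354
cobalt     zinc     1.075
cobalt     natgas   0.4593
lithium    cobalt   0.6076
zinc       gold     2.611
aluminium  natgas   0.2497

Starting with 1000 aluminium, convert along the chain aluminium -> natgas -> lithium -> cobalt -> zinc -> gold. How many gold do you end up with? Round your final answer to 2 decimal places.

1000 aluminium × 0.2497 = 249.7 natgas
249.7 natgas × 3.354 = 837.4938 lithium
837.4938 lithium × 0.6076 = 508.86123288 cobalt
508.86123288 cobalt × 1.075 = 547.025825346 zinc
547.025825346 zinc × 2.611 = 1428.284429978406 gold

1428.28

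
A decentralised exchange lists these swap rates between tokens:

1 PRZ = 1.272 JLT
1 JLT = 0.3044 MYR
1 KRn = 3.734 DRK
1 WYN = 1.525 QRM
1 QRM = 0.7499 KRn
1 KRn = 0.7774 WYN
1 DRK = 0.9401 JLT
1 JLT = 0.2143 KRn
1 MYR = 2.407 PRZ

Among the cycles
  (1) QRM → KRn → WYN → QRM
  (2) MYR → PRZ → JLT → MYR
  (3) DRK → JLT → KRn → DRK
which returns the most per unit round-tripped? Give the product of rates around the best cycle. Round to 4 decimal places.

0.9320

(1) 0.7499 × 0.7774 × 1.525 = 0.88903
(2) 2.407 × 1.272 × 0.3044 = 0.93198
(3) 0.9401 × 0.2143 × 3.734 = 0.75226
Highest is cycle (2) at 0.9320 (≤1, no arbitrage).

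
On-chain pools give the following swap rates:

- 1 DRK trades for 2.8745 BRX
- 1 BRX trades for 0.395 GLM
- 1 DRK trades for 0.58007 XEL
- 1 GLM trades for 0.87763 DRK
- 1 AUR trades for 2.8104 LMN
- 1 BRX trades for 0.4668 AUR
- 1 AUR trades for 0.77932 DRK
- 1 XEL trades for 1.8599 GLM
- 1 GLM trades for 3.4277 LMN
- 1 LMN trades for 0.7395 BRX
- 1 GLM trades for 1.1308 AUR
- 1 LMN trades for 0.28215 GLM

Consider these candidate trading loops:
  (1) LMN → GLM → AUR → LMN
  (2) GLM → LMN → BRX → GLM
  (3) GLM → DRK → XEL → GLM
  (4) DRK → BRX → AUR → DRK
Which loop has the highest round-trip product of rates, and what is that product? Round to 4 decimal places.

1.0457

(1) 0.28215 × 1.1308 × 2.8104 = 0.89667
(2) 3.4277 × 0.7395 × 0.395 = 1.00124
(3) 0.87763 × 0.58007 × 1.8599 = 0.94685
(4) 2.8745 × 0.4668 × 0.77932 = 1.04570
Highest is cycle (4) at 1.0457 (>1, arbitrage).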